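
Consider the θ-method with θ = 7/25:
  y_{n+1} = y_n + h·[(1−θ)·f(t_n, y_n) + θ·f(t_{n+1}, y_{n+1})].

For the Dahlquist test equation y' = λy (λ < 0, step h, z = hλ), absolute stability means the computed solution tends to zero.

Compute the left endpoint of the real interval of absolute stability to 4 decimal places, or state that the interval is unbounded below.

Test eqn y'=λy, z=hλ:
  y_{n+1} = y_n + z·[18/25·y_n + 7/25·y_{n+1}] ⇒ (1 − 7/25z)y_{n+1} = (1 + 18/25z)y_n
  so R(z) = (1 + 18/25z)/(1 − 7/25z).

Find x<0 with |R(x)|<1.
x=-1.4: |R|=0.0057
R=−1: 1+18/25x = −1+7/25x ⇒ -11/25x=2 ⇒ x=2/(-11/25)=-4.5455
Confirm numerically:
  x=-4.080: |R|=0.90441 <1
  x=-3.592: |R|=0.79084 <1
  x=-3.417: |R|=0.74625 <1
  x=-4.736: |R|=1.03604 >1
  x=-4.584: |R|=1.00743 >1
Stable set (-4.5455, 0).

z* = -4.5455.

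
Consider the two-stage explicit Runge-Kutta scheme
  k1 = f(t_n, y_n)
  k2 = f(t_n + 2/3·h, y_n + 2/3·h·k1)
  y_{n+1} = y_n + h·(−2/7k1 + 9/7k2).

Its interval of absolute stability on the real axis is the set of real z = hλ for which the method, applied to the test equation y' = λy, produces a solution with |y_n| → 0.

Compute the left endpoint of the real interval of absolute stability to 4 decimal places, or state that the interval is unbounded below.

Set f=λy, z=hλ:
  k1=λy_n ⇒ h·k1=z·y_n;  k2=λ(1+2/3z)y_n ⇒ h·k2=z(1+2/3z)y_n
  y_{n+1}/y_n = 1 − 2/7z + 9/7z(1+2/3z) = 1 + z + 6/7z²
  Hence R(z) = 1 + z + 6/7z².

Boundary: |R(x)|=1, x<0.
x=-1.12: |R|=0.9552
R=1: x+6/7x²=0 ⇒ x=−7/6=-1.1667; min R=1−1/(4·6/7)=0.7083>−1
Confirm numerically:
  x=-1.044: |R|=0.89023 <1
  x=-0.760: |R|=0.73509 <1
  x=-0.486: |R|=0.71645 <1
  x=-0.474: |R|=0.71858 <1
  x=-1.753: |R|=1.88101 >1
  x=-1.385: |R|=1.25919 >1
So |R|<1 on (-1.1667, 0).

left endpoint -1.1667.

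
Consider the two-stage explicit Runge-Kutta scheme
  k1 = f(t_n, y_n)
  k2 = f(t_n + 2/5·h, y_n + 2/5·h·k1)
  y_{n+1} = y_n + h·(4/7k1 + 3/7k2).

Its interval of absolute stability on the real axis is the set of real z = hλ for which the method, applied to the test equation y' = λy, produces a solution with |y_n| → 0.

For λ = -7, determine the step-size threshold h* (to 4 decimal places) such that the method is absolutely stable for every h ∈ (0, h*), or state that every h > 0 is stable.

(-5.8333,0); λ=-7 ⇒ h* = (35/6)/7 = 0.8333.

Set f=λy, z=hλ:
  k1=λy_n ⇒ h·k1=z·y_n;  k2=λ(1+2/5z)y_n ⇒ h·k2=z(1+2/5z)y_n
  y_{n+1}/y_n = 1 + 4/7z + 3/7z(1+2/5z) = 1 + z + 6/35z²
  ⇒ R(z) = 1 + z + 6/35z².

Solve |R(x)|<1 on ℝ⁻.
x=-1.31: |R|=0.0158
R=1: x+6/35x²=0 ⇒ x=−35/6=-5.8333; min R=1−1/(4·6/35)=-0.4583>−1
Confirm numerically:
  x=-4.995: |R|=0.28215 <1
  x=-4.726: |R|=0.10287 <1
  x=-3.008: |R|=0.45690 <1
  x=-6.058: |R|=1.23332 >1
  x=-5.863: |R|=1.02982 >1
Interval (-5.8333, 0).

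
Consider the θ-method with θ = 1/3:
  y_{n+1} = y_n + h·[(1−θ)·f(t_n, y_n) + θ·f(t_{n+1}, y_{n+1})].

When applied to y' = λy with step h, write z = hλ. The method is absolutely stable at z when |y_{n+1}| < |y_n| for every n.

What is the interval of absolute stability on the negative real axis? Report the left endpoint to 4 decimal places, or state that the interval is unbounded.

Test eqn y'=λy, z=hλ:
  y_{n+1} = y_n + z·[2/3·y_n + 1/3·y_{n+1}] ⇒ (1 − 1/3z)y_{n+1} = (1 + 2/3z)y_n
  R(z) = (1 + 2/3z)/(1 − 1/3z).

Need |R(x)|<1, x<0.
x=-0.46: |R|=0.6012
R=−1: 1+2/3x = −1+1/3x ⇒ -1/3x=2 ⇒ x=2/(-1/3)=-6.0000
Confirm numerically:
  x=-5.646: |R|=0.95906 <1
  x=-5.625: |R|=0.95652 <1
  x=-4.311: |R|=0.76898 <1
  x=-4.252: |R|=0.75896 <1
  x=-6.265: |R|=1.02860 >1
  x=-6.052: |R|=1.00574 >1
Interval (-6.0000, 0).

z∈(-6.0000,0).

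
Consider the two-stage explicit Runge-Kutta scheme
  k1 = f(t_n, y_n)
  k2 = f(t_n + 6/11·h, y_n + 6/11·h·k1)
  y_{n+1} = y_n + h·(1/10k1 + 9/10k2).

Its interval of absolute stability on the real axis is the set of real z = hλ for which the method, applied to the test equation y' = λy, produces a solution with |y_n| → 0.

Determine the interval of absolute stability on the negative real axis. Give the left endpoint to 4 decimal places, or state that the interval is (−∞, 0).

Test eqn y'=λy, z=hλ:
  k1=λy_n ⇒ h·k1=z·y_n;  k2=λ(1+6/11z)y_n ⇒ h·k2=z(1+6/11z)y_n
  y_{n+1}/y_n = 1 + 1/10z + 9/10z(1+6/11z) = 1 + z + 27/55z²
  Hence R(z) = 1 + z + 27/55z².

Find x<0 with |R(x)|<1.
x=-0.47: |R|=0.6384
R=1: x+27/55x²=0 ⇒ x=−55/27=-2.0370; min R=1−1/(4·27/55)=0.4907>−1
Confirm numerically:
  x=-1.557: |R|=0.63309 <1
  x=-1.514: |R|=0.61126 <1
  x=-1.461: |R|=0.58686 <1
  x=-2.439: |R|=1.48128 >1
  x=-2.435: |R|=1.47571 >1
  x=-2.317: |R|=1.31844 >1
Stable set (-2.0370, 0).

z∈(-2.0370,0).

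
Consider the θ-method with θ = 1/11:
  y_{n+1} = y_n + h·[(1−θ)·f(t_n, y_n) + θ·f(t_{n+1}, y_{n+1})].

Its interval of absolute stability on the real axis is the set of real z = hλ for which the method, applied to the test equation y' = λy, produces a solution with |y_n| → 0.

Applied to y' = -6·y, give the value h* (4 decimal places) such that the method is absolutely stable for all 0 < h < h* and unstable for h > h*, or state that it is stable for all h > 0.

(-2.4444,0); λ=-6 ⇒ h* = (22/9)/6 = 0.4074.

On y'=λy, z=hλ:
  y_{n+1} = y_n + z·[10/11·y_n + 1/11·y_{n+1}] ⇒ (1 − 1/11z)y_{n+1} = (1 + 10/11z)y_n
  R(z) = (1 + 10/11z)/(1 − 1/11z).

Need |R(x)|<1, x<0.
x=-1.53: |R|=0.3432
R=−1: 1+10/11x = −1+1/11x ⇒ -9/11x=2 ⇒ x=2/(-9/11)=-2.4444
Confirm numerically:
  x=-2.321: |R|=0.91660 <1
  x=-2.260: |R|=0.87481 <1
  x=-1.546: |R|=0.35549 <1
  x=-2.944: |R|=1.32243 >1
  x=-2.556: |R|=1.07406 >1
So |R|<1 on (-2.4444, 0).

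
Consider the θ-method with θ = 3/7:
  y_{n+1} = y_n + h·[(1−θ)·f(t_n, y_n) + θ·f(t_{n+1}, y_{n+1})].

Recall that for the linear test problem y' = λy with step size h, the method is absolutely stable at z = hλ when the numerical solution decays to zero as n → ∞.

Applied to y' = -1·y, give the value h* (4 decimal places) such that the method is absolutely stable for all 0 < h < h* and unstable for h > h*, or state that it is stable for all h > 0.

(-14.0000,0); λ=-1 ⇒ h* = (14)/1 = 14.0000.

Test eqn y'=λy, z=hλ:
  y_{n+1} = y_n + z·[4/7·y_n + 3/7·y_{n+1}] ⇒ (1 − 3/7z)y_{n+1} = (1 + 4/7z)y_n
  ⇒ R(z) = (1 + 4/7z)/(1 − 3/7z).

Boundary: |R(x)|=1, x<0.
x=-0.72: |R|=0.4498
R=−1: 1+4/7x = −1+3/7x ⇒ -1/7x=2 ⇒ x=2/(-1/7)=-14.0000
Confirm numerically:
  x=-13.548: |R|=0.99051 <1
  x=-9.402: |R|=0.86940 <1
  x=-6.870: |R|=0.74176 <1
  x=-14.598: |R|=1.01177 >1
  x=-14.522: |R|=1.01032 >1
  x=-14.330: |R|=1.00660 >1
So |R|<1 on (-14.0000, 0).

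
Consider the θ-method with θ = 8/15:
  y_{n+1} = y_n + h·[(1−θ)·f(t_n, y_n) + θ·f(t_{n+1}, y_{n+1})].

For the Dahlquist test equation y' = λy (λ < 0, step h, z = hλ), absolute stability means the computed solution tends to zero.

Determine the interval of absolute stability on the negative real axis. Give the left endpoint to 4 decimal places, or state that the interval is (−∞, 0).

(−∞, 0) — no finite endpoint.

Set f=λy, z=hλ:
  y_{n+1} = y_n + z·[7/15·y_n + 8/15·y_{n+1}] ⇒ (1 − 8/15z)y_{n+1} = (1 + 7/15z)y_n
  R(z) = (1 + 7/15z)/(1 − 8/15z).

Boundary: |R(x)|=1, x<0.
x=-0.4: |R|=0.6703
x=-2: |R|=0.0323
x=-10: |R|=0.5789
x=-100: |R|=0.8405
θ=8/15≥1/2 ⇒ |1+7/15x|<|1−8/15x| ∀x<0 ⇒ stable on all of ℝ⁻.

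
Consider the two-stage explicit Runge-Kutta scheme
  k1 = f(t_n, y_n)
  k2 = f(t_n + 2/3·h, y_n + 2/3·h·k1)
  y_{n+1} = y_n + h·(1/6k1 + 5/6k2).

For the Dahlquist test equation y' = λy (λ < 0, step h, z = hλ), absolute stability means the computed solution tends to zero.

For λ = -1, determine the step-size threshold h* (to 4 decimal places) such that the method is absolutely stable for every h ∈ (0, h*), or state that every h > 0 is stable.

(-1.8000,0); λ=-1 ⇒ h* = (9/5)/1 = 1.8000.

With y'=λy (z=hλ):
  k1=λy_n ⇒ h·k1=z·y_n;  k2=λ(1+2/3z)y_n ⇒ h·k2=z(1+2/3z)y_n
  y_{n+1}/y_n = 1 + 1/6z + 5/6z(1+2/3z) = 1 + z + 5/9z²
  ⇒ R(z) = 1 + z + 5/9z².

Solve |R(x)|<1 on ℝ⁻.
x=-1.19: |R|=0.5967
R=1: x+5/9x²=0 ⇒ x=−9/5=-1.8000; min R=1−1/(4·5/9)=0.5500>−1
Confirm numerically:
  x=-1.613: |R|=0.83243 <1
  x=-1.561: |R|=0.79273 <1
  x=-1.376: |R|=0.67588 <1
  x=-0.932: |R|=0.55057 <1
  x=-2.237: |R|=1.54309 >1
  x=-2.143: |R|=1.40836 >1
Stable set (-1.8000, 0).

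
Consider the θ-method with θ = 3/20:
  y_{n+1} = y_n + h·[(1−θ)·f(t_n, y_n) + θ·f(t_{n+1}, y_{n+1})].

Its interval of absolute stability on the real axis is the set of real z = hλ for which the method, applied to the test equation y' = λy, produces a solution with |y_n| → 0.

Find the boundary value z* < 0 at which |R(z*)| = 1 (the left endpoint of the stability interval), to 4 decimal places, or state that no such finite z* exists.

Test eqn y'=λy, z=hλ:
  y_{n+1} = y_n + z·[17/20·y_n + 3/20·y_{n+1}] ⇒ (1 − 3/20z)y_{n+1} = (1 + 17/20z)y_n
  ⇒ R(z) = (1 + 17/20z)/(1 − 3/20z).

Find x<0 with |R(x)|<1.
x=-1.74: |R|=0.3799
R=−1: 1+17/20x = −1+3/20x ⇒ -7/10x=2 ⇒ x=2/(-7/10)=-2.8571
Confirm numerically:
  x=-2.723: |R|=0.93333 <1
  x=-2.600: |R|=0.87050 <1
  x=-2.567: |R|=0.85336 <1
  x=-2.213: |R|=0.66147 <1
  x=-3.353: |R|=1.23095 >1
  x=-3.262: |R|=1.19029 >1
Stable set (-2.8571, 0).

left endpoint -2.8571.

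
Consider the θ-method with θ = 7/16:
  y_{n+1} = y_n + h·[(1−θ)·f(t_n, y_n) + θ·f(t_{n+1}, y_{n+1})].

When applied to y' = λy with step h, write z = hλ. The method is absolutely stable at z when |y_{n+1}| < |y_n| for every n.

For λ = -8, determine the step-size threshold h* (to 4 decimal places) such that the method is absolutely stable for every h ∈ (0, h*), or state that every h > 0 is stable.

Test eqn y'=λy, z=hλ:
  y_{n+1} = y_n + z·[9/16·y_n + 7/16·y_{n+1}] ⇒ (1 − 7/16z)y_{n+1} = (1 + 9/16z)y_n
  so R(z) = (1 + 9/16z)/(1 − 7/16z).

Solve |R(x)|<1 on ℝ⁻.
x=-0.61: |R|=0.5185
R=−1: 1+9/16x = −1+7/16x ⇒ -1/8x=2 ⇒ x=2/(-1/8)=-16.0000
Confirm numerically:
  x=-13.819: |R|=0.96131 <1
  x=-13.304: |R|=0.95059 <1
  x=-13.296: |R|=0.95042 <1
  x=-12.910: |R|=0.94190 <1
  x=-16.223: |R|=1.00344 >1
  x=-16.213: |R|=1.00329 >1
So |R|<1 on (-16.0000, 0).

(-16.0000,0); λ=-8 ⇒ h* = (16)/8 = 2.0000.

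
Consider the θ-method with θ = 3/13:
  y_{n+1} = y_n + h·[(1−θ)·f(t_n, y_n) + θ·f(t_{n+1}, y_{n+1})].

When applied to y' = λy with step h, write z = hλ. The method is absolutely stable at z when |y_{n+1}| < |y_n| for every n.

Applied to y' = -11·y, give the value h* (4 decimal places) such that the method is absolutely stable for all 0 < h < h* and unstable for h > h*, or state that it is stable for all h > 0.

Set f=λy, z=hλ:
  y_{n+1} = y_n + z·[10/13·y_n + 3/13·y_{n+1}] ⇒ (1 − 3/13z)y_{n+1} = (1 + 10/13z)y_n
  Hence R(z) = (1 + 10/13z)/(1 − 3/13z).

Need |R(x)|<1, x<0.
x=-0.56: |R|=0.5041
R=−1: 1+10/13x = −1+3/13x ⇒ -7/13x=2 ⇒ x=2/(-7/13)=-3.7143
Confirm numerically:
  x=-3.574: |R|=0.95860 <1
  x=-2.936: |R|=0.75018 <1
  x=-2.239: |R|=0.47624 <1
  x=-1.503: |R|=0.11594 <1
  x=-4.127: |R|=1.11383 >1
  x=-3.839: |R|=1.03561 >1
So |R|<1 on (-3.7143, 0).

(-3.7143,0); λ=-11 ⇒ h* = (26/7)/11 = 0.3377.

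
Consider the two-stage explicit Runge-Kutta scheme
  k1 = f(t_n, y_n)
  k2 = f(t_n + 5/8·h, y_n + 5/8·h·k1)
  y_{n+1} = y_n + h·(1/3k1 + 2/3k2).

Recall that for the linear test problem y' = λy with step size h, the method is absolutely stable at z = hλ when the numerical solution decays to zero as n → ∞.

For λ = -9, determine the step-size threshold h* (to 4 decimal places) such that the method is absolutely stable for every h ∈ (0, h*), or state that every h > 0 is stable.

(-2.4000,0); λ=-9 ⇒ h* = (12/5)/9 = 0.2667.

With y'=λy (z=hλ):
  k1=λy_n ⇒ h·k1=z·y_n;  k2=λ(1+5/8z)y_n ⇒ h·k2=z(1+5/8z)y_n
  y_{n+1}/y_n = 1 + 1/3z + 2/3z(1+5/8z) = 1 + z + 5/12z²
  Hence R(z) = 1 + z + 5/12z².

Need |R(x)|<1, x<0.
x=-1.31: |R|=0.4050
R=1: x+5/12x²=0 ⇒ x=−12/5=-2.4000; min R=1−1/(4·5/12)=0.4000>−1
Confirm numerically:
  x=-2.217: |R|=0.83095 <1
  x=-1.748: |R|=0.52513 <1
  x=-0.960: |R|=0.42400 <1
  x=-2.900: |R|=1.60417 >1
  x=-2.733: |R|=1.37920 >1
  x=-2.497: |R|=1.10092 >1
Interval (-2.4000, 0).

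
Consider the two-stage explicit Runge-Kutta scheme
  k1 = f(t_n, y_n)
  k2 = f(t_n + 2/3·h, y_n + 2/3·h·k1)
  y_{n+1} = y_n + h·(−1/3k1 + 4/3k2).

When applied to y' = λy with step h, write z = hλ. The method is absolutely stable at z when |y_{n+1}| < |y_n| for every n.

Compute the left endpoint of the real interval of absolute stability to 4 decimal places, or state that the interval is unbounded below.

left endpoint -1.1250.

With y'=λy (z=hλ):
  k1=λy_n ⇒ h·k1=z·y_n;  k2=λ(1+2/3z)y_n ⇒ h·k2=z(1+2/3z)y_n
  y_{n+1}/y_n = 1 − 1/3z + 4/3z(1+2/3z) = 1 + z + 8/9z²
  R(z) = 1 + z + 8/9z².

Solve |R(x)|<1 on ℝ⁻.
x=-0.8: |R|=0.7689
R=1: x+8/9x²=0 ⇒ x=−9/8=-1.1250; min R=1−1/(4·8/9)=0.7188>−1
Confirm numerically:
  x=-0.949: |R|=0.85153 <1
  x=-0.908: |R|=0.82486 <1
  x=-0.670: |R|=0.72902 <1
  x=-1.495: |R|=1.49169 >1
  x=-1.220: |R|=1.10302 >1
  x=-1.197: |R|=1.07661 >1
So |R|<1 on (-1.1250, 0).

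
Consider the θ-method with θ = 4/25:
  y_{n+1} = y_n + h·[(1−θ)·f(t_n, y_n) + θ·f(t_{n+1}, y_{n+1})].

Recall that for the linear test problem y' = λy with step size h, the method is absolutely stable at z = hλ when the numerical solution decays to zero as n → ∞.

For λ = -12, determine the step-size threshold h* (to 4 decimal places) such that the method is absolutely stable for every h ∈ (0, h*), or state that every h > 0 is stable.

Test eqn y'=λy, z=hλ:
  y_{n+1} = y_n + z·[21/25·y_n + 4/25·y_{n+1}] ⇒ (1 − 4/25z)y_{n+1} = (1 + 21/25z)y_n
  R(z) = (1 + 21/25z)/(1 − 4/25z).

Need |R(x)|<1, x<0.
x=-1.54: |R|=0.2356
R=−1: 1+21/25x = −1+4/25x ⇒ -17/25x=2 ⇒ x=2/(-17/25)=-2.9412
Confirm numerically:
  x=-2.810: |R|=0.93847 <1
  x=-2.145: |R|=0.59693 <1
  x=-1.552: |R|=0.24327 <1
  x=-3.257: |R|=1.14119 >1
  x=-3.245: |R|=1.13599 >1
  x=-3.143: |R|=1.09132 >1
Interval (-2.9412, 0).

(-2.9412,0); λ=-12 ⇒ h* = (50/17)/12 = 0.2451.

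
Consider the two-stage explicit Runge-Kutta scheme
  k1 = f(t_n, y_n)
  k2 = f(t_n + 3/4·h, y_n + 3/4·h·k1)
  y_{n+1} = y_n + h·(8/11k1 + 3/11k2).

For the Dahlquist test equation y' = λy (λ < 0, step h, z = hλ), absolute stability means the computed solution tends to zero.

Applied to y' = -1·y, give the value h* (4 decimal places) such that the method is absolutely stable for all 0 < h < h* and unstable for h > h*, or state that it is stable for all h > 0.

(-4.8889,0); λ=-1 ⇒ h* = (44/9)/1 = 4.8889.

With y'=λy (z=hλ):
  k1=λy_n ⇒ h·k1=z·y_n;  k2=λ(1+3/4z)y_n ⇒ h·k2=z(1+3/4z)y_n
  y_{n+1}/y_n = 1 + 8/11z + 3/11z(1+3/4z) = 1 + z + 9/44z²
  Hence R(z) = 1 + z + 9/44z².

Need |R(x)|<1, x<0.
x=-1.37: |R|=0.0139
R=1: x+9/44x²=0 ⇒ x=−44/9=-4.8889; min R=1−1/(4·9/44)=-0.2222>−1
Confirm numerically:
  x=-4.544: |R|=0.67944 <1
  x=-4.097: |R|=0.33638 <1
  x=-2.442: |R|=0.22222 <1
  x=-5.088: |R|=1.20722 >1
  x=-4.985: |R|=1.09800 >1
  x=-4.968: |R|=1.08039 >1
Interval (-4.8889, 0).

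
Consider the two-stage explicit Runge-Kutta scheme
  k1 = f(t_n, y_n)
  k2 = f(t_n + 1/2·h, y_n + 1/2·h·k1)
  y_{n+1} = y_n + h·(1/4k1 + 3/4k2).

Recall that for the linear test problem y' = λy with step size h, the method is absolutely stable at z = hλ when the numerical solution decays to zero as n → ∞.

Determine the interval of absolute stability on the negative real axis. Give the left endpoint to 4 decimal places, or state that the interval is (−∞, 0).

On y'=λy, z=hλ:
  k1=λy_n ⇒ h·k1=z·y_n;  k2=λ(1+1/2z)y_n ⇒ h·k2=z(1+1/2z)y_n
  y_{n+1}/y_n = 1 + 1/4z + 3/4z(1+1/2z) = 1 + z + 3/8z²
  Hence R(z) = 1 + z + 3/8z².

Solve |R(x)|<1 on ℝ⁻.
x=-1.21: |R|=0.3390
R=1: x+3/8x²=0 ⇒ x=−8/3=-2.6667; min R=1−1/(4·3/8)=0.3333>−1
Confirm numerically:
  x=-2.314: |R|=0.69397 <1
  x=-1.731: |R|=0.39264 <1
  x=-1.256: |R|=0.33558 <1
  x=-1.213: |R|=0.33876 <1
  x=-3.212: |R|=1.65685 >1
  x=-2.989: |R|=1.36130 >1
  x=-2.690: |R|=1.02354 >1
So |R|<1 on (-2.6667, 0).

(-2.6667, 0).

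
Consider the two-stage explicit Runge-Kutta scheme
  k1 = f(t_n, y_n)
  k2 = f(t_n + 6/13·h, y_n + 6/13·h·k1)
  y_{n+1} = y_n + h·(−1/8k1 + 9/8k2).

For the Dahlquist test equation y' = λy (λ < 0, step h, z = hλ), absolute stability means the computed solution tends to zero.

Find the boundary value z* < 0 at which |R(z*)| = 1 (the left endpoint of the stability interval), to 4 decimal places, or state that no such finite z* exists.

Set f=λy, z=hλ:
  k1=λy_n ⇒ h·k1=z·y_n;  k2=λ(1+6/13z)y_n ⇒ h·k2=z(1+6/13z)y_n
  y_{n+1}/y_n = 1 − 1/8z + 9/8z(1+6/13z) = 1 + z + 27/52z²
  ⇒ R(z) = 1 + z + 27/52z².

Solve |R(x)|<1 on ℝ⁻.
x=-1.28: |R|=0.5707
R=1: x+27/52x²=0 ⇒ x=−52/27=-1.9259; min R=1−1/(4·27/52)=0.5185>−1
Confirm numerically:
  x=-1.676: |R|=0.78251 <1
  x=-1.005: |R|=0.51944 <1
  x=-0.842: |R|=0.52612 <1
  x=-0.822: |R|=0.52884 <1
  x=-2.325: |R|=1.48177 >1
  x=-2.320: |R|=1.47471 >1
Interval (-1.9259, 0).

left endpoint -1.9259.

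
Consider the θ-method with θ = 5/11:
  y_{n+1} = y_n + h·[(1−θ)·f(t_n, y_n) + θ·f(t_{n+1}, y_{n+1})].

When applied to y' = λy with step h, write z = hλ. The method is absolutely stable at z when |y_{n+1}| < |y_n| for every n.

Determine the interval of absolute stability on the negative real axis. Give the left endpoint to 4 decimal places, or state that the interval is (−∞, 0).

Set f=λy, z=hλ:
  y_{n+1} = y_n + z·[6/11·y_n + 5/11·y_{n+1}] ⇒ (1 − 5/11z)y_{n+1} = (1 + 6/11z)y_n
  R(z) = (1 + 6/11z)/(1 − 5/11z).

Boundary: |R(x)|=1, x<0.
x=-0.32: |R|=0.7206
R=−1: 1+6/11x = −1+5/11x ⇒ -1/11x=2 ⇒ x=2/(-1/11)=-22.0000
Confirm numerically:
  x=-10.361: |R|=0.81468 <1
  x=-10.343: |R|=0.81413 <1
  x=-9.696: |R|=0.79314 <1
  x=-22.600: |R|=1.00484 >1
  x=-22.063: |R|=1.00052 >1
Interval (-22.0000, 0).

z∈(-22.0000,0).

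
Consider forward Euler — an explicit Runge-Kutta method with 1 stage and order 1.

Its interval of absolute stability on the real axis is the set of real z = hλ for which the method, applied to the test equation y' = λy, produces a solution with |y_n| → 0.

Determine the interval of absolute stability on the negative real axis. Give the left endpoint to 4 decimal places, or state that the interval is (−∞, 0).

Test eqn y'=λy, z=hλ:
  order 1, 1-stage ⇒ R(z)=1+z
  (e.g. R(-1.02)=-0.02000, |R|=0.02000)

Find x<0 with |R(x)|<1.
x=-1.02: |R|=0.0200
|R(-2.17)|=1.1700 |R(-1.29)|=0.2900 |R(-0.91)|=0.0900
Bisect:
  x_lo=-2.8599 |R|=1.8599  x_hi=-0.0665 |R|=0.9335
  mid=-1.46321 |R|=0.46321 →hi
  mid=-2.16155 |R|=1.16155 →lo
  mid=-1.81238 |R|=0.81238 →hi
  mid=-1.98696 |R|=0.98696 →hi
  mid=-2.07426 |R|=1.07426 →lo
  mid=-2.03061 |R|=1.03061 →lo
  mid=-2.00879 |R|=1.00879 →lo
  mid=-1.99788 |R|=0.99788 →hi
  ...
  [-2.00009,-1.99992] ⇒ x*=-2.0000
Interval (-2.0000, 0).

(-2.0000, 0).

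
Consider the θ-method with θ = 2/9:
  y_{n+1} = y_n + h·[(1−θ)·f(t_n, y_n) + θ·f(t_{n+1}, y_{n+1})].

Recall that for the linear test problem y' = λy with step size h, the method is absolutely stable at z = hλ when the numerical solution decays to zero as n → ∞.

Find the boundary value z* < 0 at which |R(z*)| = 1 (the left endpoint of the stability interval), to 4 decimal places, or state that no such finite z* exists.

With y'=λy (z=hλ):
  y_{n+1} = y_n + z·[7/9·y_n + 2/9·y_{n+1}] ⇒ (1 − 2/9z)y_{n+1} = (1 + 7/9z)y_n
  so R(z) = (1 + 7/9z)/(1 − 2/9z).

Boundary: |R(x)|=1, x<0.
x=-0.52: |R|=0.5339
R=−1: 1+7/9x = −1+2/9x ⇒ -5/9x=2 ⇒ x=2/(-5/9)=-3.6000
Confirm numerically:
  x=-3.298: |R|=0.90318 <1
  x=-2.497: |R|=0.60590 <1
  x=-2.024: |R|=0.39608 <1
  x=-4.043: |R|=1.12964 >1
  x=-3.776: |R|=1.05317 >1
Interval (-3.6000, 0).

left endpoint -3.6000.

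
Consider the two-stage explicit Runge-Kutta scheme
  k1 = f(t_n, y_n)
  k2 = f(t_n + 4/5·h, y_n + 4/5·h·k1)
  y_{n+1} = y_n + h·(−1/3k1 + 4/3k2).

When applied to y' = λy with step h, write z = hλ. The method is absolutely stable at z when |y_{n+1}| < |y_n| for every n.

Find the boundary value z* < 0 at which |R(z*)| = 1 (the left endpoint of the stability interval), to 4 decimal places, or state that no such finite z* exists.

With y'=λy (z=hλ):
  k1=λy_n ⇒ h·k1=z·y_n;  k2=λ(1+4/5z)y_n ⇒ h·k2=z(1+4/5z)y_n
  y_{n+1}/y_n = 1 − 1/3z + 4/3z(1+4/5z) = 1 + z + 16/15z²
  ⇒ R(z) = 1 + z + 16/15z².

Boundary: |R(x)|=1, x<0.
x=-1.08: |R|=1.1642
R=1: x+16/15x²=0 ⇒ x=−15/16=-0.9375; min R=1−1/(4·16/15)=0.7656>−1
Confirm numerically:
  x=-0.824: |R|=0.90024 <1
  x=-0.712: |R|=0.82874 <1
  x=-0.509: |R|=0.76735 <1
  x=-0.398: |R|=0.77096 <1
  x=-1.495: |R|=1.88903 >1
  x=-1.386: |R|=1.66306 >1
Interval (-0.9375, 0).

z* = -0.9375.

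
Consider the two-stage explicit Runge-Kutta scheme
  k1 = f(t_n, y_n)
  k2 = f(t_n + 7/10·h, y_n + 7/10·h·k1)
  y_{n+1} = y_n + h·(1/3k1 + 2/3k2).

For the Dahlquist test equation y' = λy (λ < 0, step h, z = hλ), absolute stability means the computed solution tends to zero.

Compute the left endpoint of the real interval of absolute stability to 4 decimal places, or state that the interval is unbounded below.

z* = -2.1429.

Set f=λy, z=hλ:
  k1=λy_n ⇒ h·k1=z·y_n;  k2=λ(1+7/10z)y_n ⇒ h·k2=z(1+7/10z)y_n
  y_{n+1}/y_n = 1 + 1/3z + 2/3z(1+7/10z) = 1 + z + 7/15z²
  R(z) = 1 + z + 7/15z².

Find x<0 with |R(x)|<1.
x=-0.99: |R|=0.4674
R=1: x+7/15x²=0 ⇒ x=−15/7=-2.1429; min R=1−1/(4·7/15)=0.4643>−1
Confirm numerically:
  x=-1.898: |R|=0.78312 <1
  x=-1.717: |R|=0.65877 <1
  x=-1.618: |R|=0.60370 <1
  x=-0.975: |R|=0.46863 <1
  x=-2.641: |R|=1.61394 >1
  x=-2.528: |R|=1.45437 >1
  x=-2.190: |R|=1.04818 >1
Interval (-2.1429, 0).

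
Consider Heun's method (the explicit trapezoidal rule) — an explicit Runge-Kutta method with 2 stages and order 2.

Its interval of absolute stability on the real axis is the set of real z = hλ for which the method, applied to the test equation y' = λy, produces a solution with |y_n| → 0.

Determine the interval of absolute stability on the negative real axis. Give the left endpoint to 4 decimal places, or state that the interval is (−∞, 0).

(-2.0000, 0).

Test eqn y'=λy, z=hλ:
  order 2, 2-stage ⇒ R(z)=1+z+z^2/2
  (e.g. R(-0.47)=0.64045, |R|=0.64045)

Need |R(x)|<1, x<0.
x=-0.47: |R|=0.6404
|R(-2)|=1.0000 |R(-1.18)|=0.5162 |R(-0.58)|=0.5882
Bisect:
  x_lo=-2.8505 |R|=2.2122  x_hi=-0.2364 |R|=0.7916
  mid=-1.54346 |R|=0.64767 →hi
  mid=-2.19699 |R|=1.21640 →lo
  mid=-1.87022 |R|=0.87864 →hi
  mid=-2.03361 |R|=1.03417 →lo
  mid=-1.95192 |R|=0.95307 →hi
  mid=-1.99276 |R|=0.99279 →hi
  mid=-2.01319 |R|=1.01327 →lo
  mid=-2.00297 |R|=1.00298 →lo
  ...
  [-2.00010,-1.99994] ⇒ x*=-2.0000
Stable set (-2.0000, 0).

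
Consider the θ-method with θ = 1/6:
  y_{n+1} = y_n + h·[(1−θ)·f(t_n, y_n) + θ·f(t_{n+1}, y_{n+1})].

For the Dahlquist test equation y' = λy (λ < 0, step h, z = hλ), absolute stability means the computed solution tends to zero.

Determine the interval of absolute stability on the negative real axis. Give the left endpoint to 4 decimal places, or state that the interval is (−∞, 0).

(-3.0000, 0).

Test eqn y'=λy, z=hλ:
  y_{n+1} = y_n + z·[5/6·y_n + 1/6·y_{n+1}] ⇒ (1 − 1/6z)y_{n+1} = (1 + 5/6z)y_n
  R(z) = (1 + 5/6z)/(1 − 1/6z).

Boundary: |R(x)|=1, x<0.
x=-0.79: |R|=0.3019
R=−1: 1+5/6x = −1+1/6x ⇒ -2/3x=2 ⇒ x=2/(-2/3)=-3.0000
Confirm numerically:
  x=-2.434: |R|=0.73156 <1
  x=-2.281: |R|=0.65270 <1
  x=-1.929: |R|=0.45970 <1
  x=-1.844: |R|=0.41050 <1
  x=-3.507: |R|=1.21332 >1
  x=-3.471: |R|=1.19892 >1
  x=-3.218: |R|=1.09460 >1
Interval (-3.0000, 0).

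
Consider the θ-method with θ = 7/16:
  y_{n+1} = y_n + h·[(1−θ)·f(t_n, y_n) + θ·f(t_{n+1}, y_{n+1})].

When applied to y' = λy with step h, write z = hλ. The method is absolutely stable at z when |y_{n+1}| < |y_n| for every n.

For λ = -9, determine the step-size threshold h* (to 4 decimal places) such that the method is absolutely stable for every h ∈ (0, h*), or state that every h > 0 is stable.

On y'=λy, z=hλ:
  y_{n+1} = y_n + z·[9/16·y_n + 7/16·y_{n+1}] ⇒ (1 − 7/16z)y_{n+1} = (1 + 9/16z)y_n
  R(z) = (1 + 9/16z)/(1 − 7/16z).

Solve |R(x)|<1 on ℝ⁻.
x=-0.38: |R|=0.6742
R=−1: 1+9/16x = −1+7/16x ⇒ -1/8x=2 ⇒ x=2/(-1/8)=-16.0000
Confirm numerically:
  x=-15.924: |R|=0.99881 <1
  x=-13.838: |R|=0.96169 <1
  x=-7.509: |R|=0.75232 <1
  x=-16.348: |R|=1.00534 >1
  x=-16.301: |R|=1.00463 >1
  x=-16.063: |R|=1.00098 >1
So |R|<1 on (-16.0000, 0).

(-16.0000,0); λ=-9 ⇒ h* = (16)/9 = 1.7778.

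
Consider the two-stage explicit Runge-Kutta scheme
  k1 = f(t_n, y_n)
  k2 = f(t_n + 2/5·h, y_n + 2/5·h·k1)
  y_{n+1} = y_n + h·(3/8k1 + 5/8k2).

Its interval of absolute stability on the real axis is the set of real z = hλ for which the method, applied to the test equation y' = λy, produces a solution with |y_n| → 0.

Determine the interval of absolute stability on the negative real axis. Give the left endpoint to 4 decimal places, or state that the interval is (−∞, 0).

Test eqn y'=λy, z=hλ:
  k1=λy_n ⇒ h·k1=z·y_n;  k2=λ(1+2/5z)y_n ⇒ h·k2=z(1+2/5z)y_n
  y_{n+1}/y_n = 1 + 3/8z + 5/8z(1+2/5z) = 1 + z + 1/4z²
  Hence R(z) = 1 + z + 1/4z².

Find x<0 with |R(x)|<1.
x=-0.84: |R|=0.3364
R=1: x+1/4x²=0 ⇒ x=−4=-4.0000; min R=1−1/(4·1/4)=0.0000>−1
Confirm numerically:
  x=-3.809: |R|=0.81812 <1
  x=-3.498: |R|=0.56100 <1
  x=-2.265: |R|=0.01756 <1
  x=-4.310: |R|=1.33402 >1
  x=-4.079: |R|=1.08056 >1
So |R|<1 on (-4.0000, 0).

(-4.0000, 0).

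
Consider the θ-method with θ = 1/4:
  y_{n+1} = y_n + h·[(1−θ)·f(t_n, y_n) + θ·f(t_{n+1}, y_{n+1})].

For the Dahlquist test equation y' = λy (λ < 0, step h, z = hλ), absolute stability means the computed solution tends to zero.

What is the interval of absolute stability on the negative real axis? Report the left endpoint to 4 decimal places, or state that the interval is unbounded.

Set f=λy, z=hλ:
  y_{n+1} = y_n + z·[3/4·y_n + 1/4·y_{n+1}] ⇒ (1 − 1/4z)y_{n+1} = (1 + 3/4z)y_n
  Hence R(z) = (1 + 3/4z)/(1 − 1/4z).

Find x<0 with |R(x)|<1.
x=-1.38: |R|=0.0260
R=−1: 1+3/4x = −1+1/4x ⇒ -1/2x=2 ⇒ x=2/(-1/2)=-4.0000
Confirm numerically:
  x=-2.933: |R|=0.69220 <1
  x=-2.722: |R|=0.61976 <1
  x=-1.899: |R|=0.28768 <1
  x=-4.447: |R|=1.10584 >1
  x=-4.168: |R|=1.04114 >1
Stable set (-4.0000, 0).

z∈(-4.0000,0).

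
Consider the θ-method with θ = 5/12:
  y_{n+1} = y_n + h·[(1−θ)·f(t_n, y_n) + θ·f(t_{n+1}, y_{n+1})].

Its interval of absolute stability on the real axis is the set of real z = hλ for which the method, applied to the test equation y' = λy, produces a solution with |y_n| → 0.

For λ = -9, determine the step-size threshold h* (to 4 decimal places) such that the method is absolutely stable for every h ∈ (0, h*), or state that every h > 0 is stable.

(-12.0000,0); λ=-9 ⇒ h* = (12)/9 = 1.3333.

With y'=λy (z=hλ):
  y_{n+1} = y_n + z·[7/12·y_n + 5/12·y_{n+1}] ⇒ (1 − 5/12z)y_{n+1} = (1 + 7/12z)y_n
  R(z) = (1 + 7/12z)/(1 − 5/12z).

Need |R(x)|<1, x<0.
x=-1.06: |R|=0.2647
R=−1: 1+7/12x = −1+5/12x ⇒ -1/6x=2 ⇒ x=2/(-1/6)=-12.0000
Confirm numerically:
  x=-8.974: |R|=0.89358 <1
  x=-6.222: |R|=0.73194 <1
  x=-5.660: |R|=0.68536 <1
  x=-12.429: |R|=1.01157 >1
  x=-12.054: |R|=1.00149 >1
So |R|<1 on (-12.0000, 0).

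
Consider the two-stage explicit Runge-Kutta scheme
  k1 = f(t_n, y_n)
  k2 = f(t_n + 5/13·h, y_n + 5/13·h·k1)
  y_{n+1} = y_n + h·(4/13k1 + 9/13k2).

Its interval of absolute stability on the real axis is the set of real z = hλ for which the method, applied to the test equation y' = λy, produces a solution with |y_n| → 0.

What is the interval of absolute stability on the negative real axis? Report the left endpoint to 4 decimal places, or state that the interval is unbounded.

On y'=λy, z=hλ:
  k1=λy_n ⇒ h·k1=z·y_n;  k2=λ(1+5/13z)y_n ⇒ h·k2=z(1+5/13z)y_n
  y_{n+1}/y_n = 1 + 4/13z + 9/13z(1+5/13z) = 1 + z + 45/169z²
  ⇒ R(z) = 1 + z + 45/169z².

Find x<0 with |R(x)|<1.
x=-0.33: |R|=0.6990
R=1: x+45/169x²=0 ⇒ x=−169/45=-3.7556; min R=1−1/(4·45/169)=0.0611>−1
Confirm numerically:
  x=-3.536: |R|=0.79328 <1
  x=-2.894: |R|=0.33609 <1
  x=-2.339: |R|=0.11775 <1
  x=-3.785: |R|=1.02968 >1
  x=-3.778: |R|=1.02258 >1
So |R|<1 on (-3.7556, 0).

z∈(-3.7556,0).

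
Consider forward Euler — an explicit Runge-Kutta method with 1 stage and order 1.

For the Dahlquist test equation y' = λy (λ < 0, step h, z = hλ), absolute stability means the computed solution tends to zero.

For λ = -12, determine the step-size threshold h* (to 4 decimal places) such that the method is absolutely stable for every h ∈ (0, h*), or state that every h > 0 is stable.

(-2.0000,0); λ=-12 ⇒ h* = 0.1667.

Set f=λy, z=hλ:
  order 1, 1-stage ⇒ R(z)=1+z
  (e.g. R(-1.18)=-0.18000, |R|=0.18000)

Find x<0 with |R(x)|<1.
x=-1.18: |R|=0.1800
|R(-2.19)|=1.1900 |R(-1.76)|=0.7600 |R(-0.78)|=0.2200
Bisect:
  x_lo=-2.7526 |R|=1.7526  x_hi=-0.3533 |R|=0.6467
  mid=-1.55295 |R|=0.55295 →hi
  mid=-2.15277 |R|=1.15277 →lo
  mid=-1.85286 |R|=0.85286 →hi
  mid=-2.00282 |R|=1.00282 →lo
  mid=-1.92784 |R|=0.92784 →hi
  mid=-1.96533 |R|=0.96533 →hi
  mid=-1.98407 |R|=0.98407 →hi
  mid=-1.99345 |R|=0.99345 →hi
  mid=-1.99813 |R|=0.99813 →hi
  mid=-2.00047 |R|=1.00047 →lo
  ...
  [-2.00004,-1.99989] ⇒ x*=-2.0000
So |R|<1 on (-2.0000, 0).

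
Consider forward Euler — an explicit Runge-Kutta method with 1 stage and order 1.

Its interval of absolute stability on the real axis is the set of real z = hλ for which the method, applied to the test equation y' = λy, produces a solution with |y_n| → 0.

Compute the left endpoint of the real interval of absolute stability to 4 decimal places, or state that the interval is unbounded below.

z* = -2.0000.

Test eqn y'=λy, z=hλ:
  order 1, 1-stage ⇒ R(z)=1+z
  (e.g. R(-0.4)=0.60000, |R|=0.60000)

Boundary: |R(x)|=1, x<0.
x=-0.4: |R|=0.6000
|R(-1.52)|=0.5200 |R(-1.34)|=0.3400 |R(-0.76)|=0.2400
Bisect:
  x_lo=-2.8806 |R|=1.8806  x_hi=-0.0502 |R|=0.9498
  mid=-1.46542 |R|=0.46542 →hi
  mid=-2.17302 |R|=1.17302 →lo
  mid=-1.81922 |R|=0.81922 →hi
  mid=-1.99612 |R|=0.99612 →hi
  mid=-2.08457 |R|=1.08457 →lo
  mid=-2.04035 |R|=1.04035 →lo
  mid=-2.01823 |R|=1.01823 →lo
  mid=-2.00718 |R|=1.00718 →lo
  mid=-2.00165 |R|=1.00165 →lo
  ...
  [-2.00009,-1.99992] ⇒ x*=-2.0000
So |R|<1 on (-2.0000, 0).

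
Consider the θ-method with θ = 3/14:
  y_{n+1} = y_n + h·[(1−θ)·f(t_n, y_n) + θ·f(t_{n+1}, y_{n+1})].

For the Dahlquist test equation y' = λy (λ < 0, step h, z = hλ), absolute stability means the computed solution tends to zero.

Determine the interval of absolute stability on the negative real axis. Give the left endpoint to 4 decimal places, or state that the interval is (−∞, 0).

On y'=λy, z=hλ:
  y_{n+1} = y_n + z·[11/14·y_n + 3/14·y_{n+1}] ⇒ (1 − 3/14z)y_{n+1} = (1 + 11/14z)y_n
  R(z) = (1 + 11/14z)/(1 − 3/14z).

Boundary: |R(x)|=1, x<0.
x=-0.89: |R|=0.2525
R=−1: 1+11/14x = −1+3/14x ⇒ -4/7x=2 ⇒ x=2/(-4/7)=-3.5000
Confirm numerically:
  x=-1.900: |R|=0.35025 <1
  x=-1.860: |R|=0.32993 <1
  x=-1.851: |R|=0.32532 <1
  x=-1.727: |R|=0.26052 <1
  x=-4.087: |R|=1.17882 >1
  x=-3.941: |R|=1.13662 >1
  x=-3.651: |R|=1.04841 >1
Stable set (-3.5000, 0).

(-3.5000, 0).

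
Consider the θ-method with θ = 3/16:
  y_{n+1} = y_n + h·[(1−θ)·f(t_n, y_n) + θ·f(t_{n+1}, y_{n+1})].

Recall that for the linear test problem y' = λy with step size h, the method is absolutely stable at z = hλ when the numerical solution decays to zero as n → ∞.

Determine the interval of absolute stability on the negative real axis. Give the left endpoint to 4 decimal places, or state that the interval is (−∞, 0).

z∈(-3.2000,0).

With y'=λy (z=hλ):
  y_{n+1} = y_n + z·[13/16·y_n + 3/16·y_{n+1}] ⇒ (1 − 3/16z)y_{n+1} = (1 + 13/16z)y_n
  so R(z) = (1 + 13/16z)/(1 − 3/16z).

Boundary: |R(x)|=1, x<0.
x=-0.41: |R|=0.6193
R=−1: 1+13/16x = −1+3/16x ⇒ -5/8x=2 ⇒ x=2/(-5/8)=-3.2000
Confirm numerically:
  x=-2.868: |R|=0.86506 <1
  x=-1.930: |R|=0.41716 <1
  x=-1.642: |R|=0.25547 <1
  x=-1.327: |R|=0.06261 <1
  x=-3.773: |R|=1.20974 >1
  x=-3.751: |R|=1.20218 >1
Interval (-3.2000, 0).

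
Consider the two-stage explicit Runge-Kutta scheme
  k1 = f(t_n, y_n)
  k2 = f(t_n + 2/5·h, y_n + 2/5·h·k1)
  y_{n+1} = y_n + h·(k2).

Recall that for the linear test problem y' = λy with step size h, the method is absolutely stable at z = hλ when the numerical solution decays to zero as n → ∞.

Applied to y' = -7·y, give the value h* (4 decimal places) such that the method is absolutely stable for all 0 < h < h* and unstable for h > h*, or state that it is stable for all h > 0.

(-2.5000,0); λ=-7 ⇒ h* = (5/2)/7 = 0.3571.

Set f=λy, z=hλ:
  k1=λy_n ⇒ h·k1=z·y_n;  k2=λ(1+2/5z)y_n ⇒ h·k2=z(1+2/5z)y_n
  y_{n+1}/y_n = 1 + z(1+2/5z) = 1 + z + 2/5z²
  Hence R(z) = 1 + z + 2/5z².

Boundary: |R(x)|=1, x<0.
x=-1.26: |R|=0.3750
R=1: x+2/5x²=0 ⇒ x=−5/2=-2.5000; min R=1−1/(4·2/5)=0.3750>−1
Confirm numerically:
  x=-1.397: |R|=0.38364 <1
  x=-1.360: |R|=0.37984 <1
  x=-1.254: |R|=0.37501 <1
  x=-2.988: |R|=1.58326 >1
  x=-2.880: |R|=1.43776 >1
  x=-2.853: |R|=1.40284 >1
So |R|<1 on (-2.5000, 0).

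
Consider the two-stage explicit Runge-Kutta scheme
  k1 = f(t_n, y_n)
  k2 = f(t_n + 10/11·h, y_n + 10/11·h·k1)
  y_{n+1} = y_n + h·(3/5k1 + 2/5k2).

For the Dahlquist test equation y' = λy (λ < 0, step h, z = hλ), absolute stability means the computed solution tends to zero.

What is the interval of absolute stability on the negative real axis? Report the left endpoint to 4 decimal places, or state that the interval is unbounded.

z∈(-2.7500,0).

Set f=λy, z=hλ:
  k1=λy_n ⇒ h·k1=z·y_n;  k2=λ(1+10/11z)y_n ⇒ h·k2=z(1+10/11z)y_n
  y_{n+1}/y_n = 1 + 3/5z + 2/5z(1+10/11z) = 1 + z + 4/11z²
  Hence R(z) = 1 + z + 4/11z².

Solve |R(x)|<1 on ℝ⁻.
x=-1.3: |R|=0.3145
R=1: x+4/11x²=0 ⇒ x=−11/4=-2.7500; min R=1−1/(4·4/11)=0.3125>−1
Confirm numerically:
  x=-2.119: |R|=0.51379 <1
  x=-2.099: |R|=0.50311 <1
  x=-1.397: |R|=0.31268 <1
  x=-2.922: |R|=1.18276 >1
  x=-2.790: |R|=1.04058 >1
So |R|<1 on (-2.7500, 0).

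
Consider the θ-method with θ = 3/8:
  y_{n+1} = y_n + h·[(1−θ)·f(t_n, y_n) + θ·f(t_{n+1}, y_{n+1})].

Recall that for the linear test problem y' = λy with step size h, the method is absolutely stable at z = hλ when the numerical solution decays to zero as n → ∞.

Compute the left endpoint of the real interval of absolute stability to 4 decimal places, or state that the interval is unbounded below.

z* = -8.0000.

Test eqn y'=λy, z=hλ:
  y_{n+1} = y_n + z·[5/8·y_n + 3/8·y_{n+1}] ⇒ (1 − 3/8z)y_{n+1} = (1 + 5/8z)y_n
  so R(z) = (1 + 5/8z)/(1 − 3/8z).

Boundary: |R(x)|=1, x<0.
x=-0.75: |R|=0.4146
R=−1: 1+5/8x = −1+3/8x ⇒ -1/4x=2 ⇒ x=2/(-1/4)=-8.0000
Confirm numerically:
  x=-5.235: |R|=0.76672 <1
  x=-5.185: |R|=0.76098 <1
  x=-4.688: |R|=0.69978 <1
  x=-8.450: |R|=1.02699 >1
  x=-8.220: |R|=1.01347 >1
  x=-8.197: |R|=1.01209 >1
Stable set (-8.0000, 0).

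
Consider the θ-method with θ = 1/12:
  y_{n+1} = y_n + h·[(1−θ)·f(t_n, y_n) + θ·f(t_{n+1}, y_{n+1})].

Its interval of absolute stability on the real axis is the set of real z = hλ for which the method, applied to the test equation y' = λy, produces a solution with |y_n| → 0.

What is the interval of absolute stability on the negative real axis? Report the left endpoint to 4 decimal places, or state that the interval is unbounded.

z∈(-2.4000,0).

Set f=λy, z=hλ:
  y_{n+1} = y_n + z·[11/12·y_n + 1/12·y_{n+1}] ⇒ (1 − 1/12z)y_{n+1} = (1 + 11/12z)y_n
  R(z) = (1 + 11/12z)/(1 − 1/12z).

Find x<0 with |R(x)|<1.
x=-0.36: |R|=0.6505
R=−1: 1+11/12x = −1+1/12x ⇒ -5/6x=2 ⇒ x=2/(-5/6)=-2.4000
Confirm numerically:
  x=-1.827: |R|=0.58559 <1
  x=-1.430: |R|=0.27774 <1
  x=-1.127: |R|=0.03024 <1
  x=-1.060: |R|=0.02603 <1
  x=-2.586: |R|=1.12752 >1
  x=-2.454: |R|=1.03736 >1
Interval (-2.4000, 0).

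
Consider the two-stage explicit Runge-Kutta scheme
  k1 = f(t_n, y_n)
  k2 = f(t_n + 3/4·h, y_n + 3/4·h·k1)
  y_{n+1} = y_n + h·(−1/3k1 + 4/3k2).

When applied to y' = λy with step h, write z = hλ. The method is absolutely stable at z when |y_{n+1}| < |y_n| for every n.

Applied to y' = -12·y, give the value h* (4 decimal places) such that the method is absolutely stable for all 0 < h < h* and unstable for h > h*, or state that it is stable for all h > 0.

(-1.0000,0); λ=-12 ⇒ h* = (1)/12 = 0.0833.

Set f=λy, z=hλ:
  k1=λy_n ⇒ h·k1=z·y_n;  k2=λ(1+3/4z)y_n ⇒ h·k2=z(1+3/4z)y_n
  y_{n+1}/y_n = 1 − 1/3z + 4/3z(1+3/4z) = 1 + z + z²
  R(z) = 1 + z + z².

Find x<0 with |R(x)|<1.
x=-1.7: |R|=2.1900
R=1: x+1x²=0 ⇒ x=−1=-1.0000; min R=1−1/(4·1)=0.7500>−1
Confirm numerically:
  x=-0.966: |R|=0.96716 <1
  x=-0.944: |R|=0.94714 <1
  x=-0.610: |R|=0.76210 <1
  x=-1.549: |R|=1.85040 >1
  x=-1.418: |R|=1.59272 >1
  x=-1.381: |R|=1.52616 >1
Interval (-1.0000, 0).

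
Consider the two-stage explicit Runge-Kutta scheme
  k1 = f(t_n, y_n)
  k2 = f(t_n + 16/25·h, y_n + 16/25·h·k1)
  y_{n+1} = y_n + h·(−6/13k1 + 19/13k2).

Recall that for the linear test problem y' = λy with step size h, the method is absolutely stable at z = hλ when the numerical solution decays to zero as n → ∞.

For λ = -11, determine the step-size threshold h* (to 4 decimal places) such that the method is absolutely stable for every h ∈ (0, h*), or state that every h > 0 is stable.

With y'=λy (z=hλ):
  k1=λy_n ⇒ h·k1=z·y_n;  k2=λ(1+16/25z)y_n ⇒ h·k2=z(1+16/25z)y_n
  y_{n+1}/y_n = 1 − 6/13z + 19/13z(1+16/25z) = 1 + z + 304/325z²
  ⇒ R(z) = 1 + z + 304/325z².

Boundary: |R(x)|=1, x<0.
x=-1.09: |R|=1.0213
R=1: x+304/325x²=0 ⇒ x=−325/304=-1.0691; min R=1−1/(4·304/325)=0.7327>−1
Confirm numerically:
  x=-1.024: |R|=0.95682 <1
  x=-0.568: |R|=0.73378 <1
  x=-0.537: |R|=0.73274 <1
  x=-1.409: |R|=1.44800 >1
  x=-1.112: |R|=1.04464 >1
So |R|<1 on (-1.0691, 0).

(-1.0691,0); λ=-11 ⇒ h* = (325/304)/11 = 0.0972.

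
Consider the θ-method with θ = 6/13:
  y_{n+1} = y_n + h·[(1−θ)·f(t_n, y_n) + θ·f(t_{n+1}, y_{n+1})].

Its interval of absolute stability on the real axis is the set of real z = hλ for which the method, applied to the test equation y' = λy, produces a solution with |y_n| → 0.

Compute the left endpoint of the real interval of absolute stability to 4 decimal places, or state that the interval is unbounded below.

left endpoint -26.0000.

With y'=λy (z=hλ):
  y_{n+1} = y_n + z·[7/13·y_n + 6/13·y_{n+1}] ⇒ (1 − 6/13z)y_{n+1} = (1 + 7/13z)y_n
  ⇒ R(z) = (1 + 7/13z)/(1 − 6/13z).

Solve |R(x)|<1 on ℝ⁻.
x=-1.36: |R|=0.1645
R=−1: 1+7/13x = −1+6/13x ⇒ -1/13x=2 ⇒ x=2/(-1/13)=-26.0000
Confirm numerically:
  x=-25.746: |R|=0.99848 <1
  x=-23.075: |R|=0.98069 <1
  x=-17.734: |R|=0.93077 <1
  x=-14.216: |R|=0.88012 <1
  x=-26.521: |R|=1.00303 >1
  x=-26.127: |R|=1.00075 >1
Stable set (-26.0000, 0).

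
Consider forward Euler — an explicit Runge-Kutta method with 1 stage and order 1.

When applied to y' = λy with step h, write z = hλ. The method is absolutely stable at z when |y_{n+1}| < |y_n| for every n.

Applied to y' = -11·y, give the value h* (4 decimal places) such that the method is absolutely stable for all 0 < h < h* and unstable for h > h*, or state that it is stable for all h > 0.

(-2.0000,0); λ=-11 ⇒ h* = 0.1818.

On y'=λy, z=hλ:
  order 1, 1-stage ⇒ R(z)=1+z
  (e.g. R(-0.56)=0.44000, |R|=0.44000)

Boundary: |R(x)|=1, x<0.
x=-0.56: |R|=0.4400
|R(-2.33)|=1.3300 |R(-1.82)|=0.8200 |R(-1.12)|=0.1200
Bisect:
  x_lo=-2.6046 |R|=1.6046  x_hi=-0.2733 |R|=0.7267
  mid=-1.43898 |R|=0.43898 →hi
  mid=-2.02181 |R|=1.02181 →lo
  mid=-1.73040 |R|=0.73040 →hi
  mid=-1.87610 |R|=0.87610 →hi
  mid=-1.94896 |R|=0.94896 →hi
  mid=-1.98538 |R|=0.98538 →hi
  mid=-2.00360 |R|=1.00360 →lo
  mid=-1.99449 |R|=0.99449 →hi
  ...
  [-2.00004,-1.99990] ⇒ x*=-2.0000
So |R|<1 on (-2.0000, 0).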